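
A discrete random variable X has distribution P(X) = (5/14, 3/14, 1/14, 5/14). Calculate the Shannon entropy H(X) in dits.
0.5446 dits

Shannon entropy is H(X) = -Σ p(x) log p(x).

For P = (5/14, 3/14, 1/14, 5/14):
H = -5/14 × log_10(5/14) -3/14 × log_10(3/14) -1/14 × log_10(1/14) -5/14 × log_10(5/14)
H = 0.5446 dits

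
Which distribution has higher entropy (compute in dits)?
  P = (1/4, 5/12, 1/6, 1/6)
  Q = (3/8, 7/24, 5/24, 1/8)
Q

Computing entropies in dits:
H(P) = 0.5683
H(Q) = 0.5706

Distribution Q has higher entropy.

Intuition: The distribution closer to uniform (more spread out) has higher entropy.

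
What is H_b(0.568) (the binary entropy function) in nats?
0.6839 nats

The binary entropy function is:
H(p) = -p log(p) - (1-p) log(1-p)

H(0.568) = -0.568 × log_e(0.568) - 0.432 × log_e(0.432)
H(0.568) = 0.6839 nats

Note: Binary entropy is maximized at p=0.5 (H=1 bit) and minimized at p=0 or p=1 (H=0).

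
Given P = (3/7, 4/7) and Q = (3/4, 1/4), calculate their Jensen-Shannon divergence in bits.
0.0786 bits

Jensen-Shannon divergence is:
JSD(P||Q) = 0.5 × D_KL(P||M) + 0.5 × D_KL(Q||M)
where M = 0.5 × (P + Q) is the mixture distribution.

M = 0.5 × (3/7, 4/7) + 0.5 × (3/4, 1/4) = (0.589286, 0.410714)

D_KL(P||M) = 0.0754 bits
D_KL(Q||M) = 0.0819 bits

JSD(P||Q) = 0.5 × 0.0754 + 0.5 × 0.0819 = 0.0786 bits

Unlike KL divergence, JSD is symmetric and bounded: 0 ≤ JSD ≤ log(2).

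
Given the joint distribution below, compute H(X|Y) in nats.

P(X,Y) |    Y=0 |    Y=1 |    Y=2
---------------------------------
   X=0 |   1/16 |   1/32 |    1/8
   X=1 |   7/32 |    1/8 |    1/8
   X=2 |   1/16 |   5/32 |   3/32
0.9815 nats

Using the chain rule: H(X|Y) = H(X,Y) - H(Y)

First, compute H(X,Y) = 2.0791 nats

Marginal P(Y) = (11/32, 5/16, 11/32)
H(Y) = 1.0976 nats

H(X|Y) = H(X,Y) - H(Y) = 2.0791 - 1.0976 = 0.9815 nats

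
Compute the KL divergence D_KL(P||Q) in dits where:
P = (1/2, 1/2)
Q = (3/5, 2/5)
0.0089 dits

KL divergence: D_KL(P||Q) = Σ p(x) log(p(x)/q(x))

Computing term by term:
  x=0: 1/2 × log_10[(1/2)/(3/5)] = 1/2 × -0.0792 = -0.0396
  x=1: 1/2 × log_10[(1/2)/(2/5)] = 1/2 × 0.0969 = 0.0485

D_KL(P||Q) = 0.0089 dits

Note: KL divergence is always non-negative and equals 0 iff P = Q.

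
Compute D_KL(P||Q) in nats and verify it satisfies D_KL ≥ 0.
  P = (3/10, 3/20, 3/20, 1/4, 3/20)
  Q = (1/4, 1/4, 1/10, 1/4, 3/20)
0.0389 nats

KL divergence satisfies the Gibbs inequality: D_KL(P||Q) ≥ 0 for all distributions P, Q.

D_KL(P||Q) = Σ p(x) log(p(x)/q(x))
Term by term:
  x=0: 3/10 × log_e[(3/10)/(1/4)] = 0.0547
  x=1: 3/20 × log_e[(3/20)/(1/4)] = -0.0766
  x=2: 3/20 × log_e[(3/20)/(1/10)] = 0.0608
  x=3: 1/4 × log_e[(1/4)/(1/4)] = 0.0000
  x=4: 3/20 × log_e[(3/20)/(3/20)] = 0.0000
D_KL(P||Q) = 0.0389 nats

D_KL(P||Q) = 0.0389 ≥ 0 ✓

This non-negativity is a fundamental property: relative entropy cannot be negative because it measures how different Q is from P.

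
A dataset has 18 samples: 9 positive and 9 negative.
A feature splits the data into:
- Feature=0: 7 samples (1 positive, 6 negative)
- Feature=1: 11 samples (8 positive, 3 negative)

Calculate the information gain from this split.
0.2533 bits

Information Gain = H(Y) - H(Y|Feature)

Before split:
P(positive) = 9/18 = 0.5000
H(Y) = 1.0000 bits

After split:
Feature=0: H = 0.5917 bits (weight = 7/18)
Feature=1: H = 0.8454 bits (weight = 11/18)
H(Y|Feature) = (7/18)×0.5917 + (11/18)×0.8454 = 0.7467 bits

Information Gain = 1.0000 - 0.7467 = 0.2533 bits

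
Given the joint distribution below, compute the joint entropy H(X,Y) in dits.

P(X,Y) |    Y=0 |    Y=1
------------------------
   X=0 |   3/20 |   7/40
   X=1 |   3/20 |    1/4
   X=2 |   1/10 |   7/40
0.7626 dits

Joint entropy is H(X,Y) = -Σ_{x,y} p(x,y) log p(x,y).

Summing over all non-zero entries:
H(X,Y) = -[3/20·log_10(3/20) + 7/40·log_10(7/40) + 3/20·log_10(3/20) + 1/4·log_10(1/4) + 1/10·log_10(1/10) + 7/40·log_10(7/40)]
H(X,Y) = 0.7626 dits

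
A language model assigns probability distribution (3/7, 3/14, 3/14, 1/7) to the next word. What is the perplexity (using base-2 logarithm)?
3.6741

Perplexity is 2^H (or exp(H) for natural log).

First, H = -Σ p log p = 1.8774 bits
Perplexity = 2^1.8774 = 3.6741

Interpretation: The model's uncertainty is equivalent to choosing uniformly among 3.7 options.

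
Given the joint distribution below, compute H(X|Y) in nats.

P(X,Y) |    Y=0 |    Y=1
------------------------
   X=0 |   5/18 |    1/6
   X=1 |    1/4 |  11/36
0.6717 nats

Using the chain rule: H(X|Y) = H(X,Y) - H(Y)

First, compute H(X,Y) = 1.3633 nats

Marginal P(Y) = (19/36, 17/36)
H(Y) = 0.6916 nats

H(X|Y) = H(X,Y) - H(Y) = 1.3633 - 0.6916 = 0.6717 nats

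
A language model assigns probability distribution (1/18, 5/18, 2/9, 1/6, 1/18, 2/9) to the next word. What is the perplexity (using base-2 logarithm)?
5.1762

Perplexity is 2^H (or exp(H) for natural log).

First, H = -Σ p log p = 2.3719 bits
Perplexity = 2^2.3719 = 5.1762

Interpretation: The model's uncertainty is equivalent to choosing uniformly among 5.2 options.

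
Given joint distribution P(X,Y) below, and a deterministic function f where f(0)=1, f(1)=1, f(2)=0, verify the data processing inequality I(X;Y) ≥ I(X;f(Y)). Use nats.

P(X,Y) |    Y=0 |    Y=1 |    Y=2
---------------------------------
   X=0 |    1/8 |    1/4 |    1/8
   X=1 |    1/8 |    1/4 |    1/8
I(X;Y) = 0.0000, I(X;f(Y)) = 0.0000, inequality holds: 0.0000 ≥ 0.0000

Data Processing Inequality: For any Markov chain X → Y → Z, we have I(X;Y) ≥ I(X;Z).

Here Z = f(Y) is a deterministic function of Y, forming X → Y → Z.

Original I(X;Y) = 0.0000 nats

After applying f:
P(X,Z) where Z=f(Y):
- P(X,Z=0) = P(X,Y=2)
- P(X,Z=1) = P(X,Y=0) + P(X,Y=1)

I(X;Z) = I(X;f(Y)) = 0.0000 nats

Verification: 0.0000 ≥ 0.0000 ✓

Information cannot be created by processing; the function f can only lose information about X.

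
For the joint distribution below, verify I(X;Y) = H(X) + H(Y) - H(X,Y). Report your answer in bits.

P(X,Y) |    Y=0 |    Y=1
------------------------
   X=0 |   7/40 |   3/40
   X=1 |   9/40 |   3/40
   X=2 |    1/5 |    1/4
I(X;Y) = 0.0613 bits

Mutual information has multiple equivalent forms:
- I(X;Y) = H(X) - H(X|Y)
- I(X;Y) = H(Y) - H(Y|X)
- I(X;Y) = H(X) + H(Y) - H(X,Y)

Computing all quantities:
H(X) = 1.5395, H(Y) = 0.9710, H(X,Y) = 2.4492
H(X|Y) = 1.4782, H(Y|X) = 0.9097

Verification:
H(X) - H(X|Y) = 1.5395 - 1.4782 = 0.0613
H(Y) - H(Y|X) = 0.9710 - 0.9097 = 0.0613
H(X) + H(Y) - H(X,Y) = 1.5395 + 0.9710 - 2.4492 = 0.0613

All forms give I(X;Y) = 0.0613 bits. ✓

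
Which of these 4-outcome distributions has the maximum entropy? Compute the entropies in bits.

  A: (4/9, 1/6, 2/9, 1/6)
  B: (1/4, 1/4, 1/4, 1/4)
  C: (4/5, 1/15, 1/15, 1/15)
B

For a discrete distribution over n outcomes, entropy is maximized by the uniform distribution.

Computing entropies:
H(A) = 1.8638 bits
H(B) = 2.0000 bits
H(C) = 1.0389 bits

The uniform distribution (where all probabilities equal 1/4) achieves the maximum entropy of log_2(4) = 2.0000 bits.

Distribution B has the highest entropy.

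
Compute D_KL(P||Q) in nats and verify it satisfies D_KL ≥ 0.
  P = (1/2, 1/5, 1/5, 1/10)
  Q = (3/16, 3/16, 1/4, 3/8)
0.3265 nats

KL divergence satisfies the Gibbs inequality: D_KL(P||Q) ≥ 0 for all distributions P, Q.

D_KL(P||Q) = Σ p(x) log(p(x)/q(x))
Term by term:
  x=0: 1/2 × log_e[(1/2)/(3/16)] = 0.4904
  x=1: 1/5 × log_e[(1/5)/(3/16)] = 0.0129
  x=2: 1/5 × log_e[(1/5)/(1/4)] = -0.0446
  x=3: 1/10 × log_e[(1/10)/(3/8)] = -0.1322
D_KL(P||Q) = 0.3265 nats

D_KL(P||Q) = 0.3265 ≥ 0 ✓

This non-negativity is a fundamental property: relative entropy cannot be negative because it measures how different Q is from P.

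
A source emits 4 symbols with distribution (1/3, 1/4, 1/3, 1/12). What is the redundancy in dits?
0.0435 dits

Redundancy measures how far a source is from maximum entropy:
R = H_max - H(X)

Maximum entropy for 4 symbols: H_max = log_10(4) = 0.6021 dits
Actual entropy: H(X) = 0.5585 dits
Redundancy: R = 0.6021 - 0.5585 = 0.0435 dits

This redundancy represents potential for compression: the source could be compressed by 0.0435 dits per symbol.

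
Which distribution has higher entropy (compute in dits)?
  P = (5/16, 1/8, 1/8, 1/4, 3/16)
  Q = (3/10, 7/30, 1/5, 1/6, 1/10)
Q

Computing entropies in dits:
H(P) = 0.6705
H(Q) = 0.6738

Distribution Q has higher entropy.

Intuition: The distribution closer to uniform (more spread out) has higher entropy.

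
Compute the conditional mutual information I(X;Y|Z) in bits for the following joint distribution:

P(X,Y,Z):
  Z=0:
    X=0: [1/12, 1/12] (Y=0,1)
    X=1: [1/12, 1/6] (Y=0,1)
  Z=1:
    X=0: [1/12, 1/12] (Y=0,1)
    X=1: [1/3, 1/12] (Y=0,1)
0.0443 bits

Conditional mutual information: I(X;Y|Z) = H(X|Z) + H(Y|Z) - H(X,Y|Z)

H(Z) = 0.9799
H(X,Z) = 1.8879 → H(X|Z) = 0.9080
H(Y,Z) = 1.8879 → H(Y|Z) = 0.9080
H(X,Y,Z) = 2.7516 → H(X,Y|Z) = 1.7718

I(X;Y|Z) = 0.9080 + 0.9080 - 1.7718 = 0.0443 bits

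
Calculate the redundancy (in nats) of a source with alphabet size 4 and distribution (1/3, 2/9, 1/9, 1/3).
0.0755 nats

Redundancy measures how far a source is from maximum entropy:
R = H_max - H(X)

Maximum entropy for 4 symbols: H_max = log_e(4) = 1.3863 nats
Actual entropy: H(X) = 1.3108 nats
Redundancy: R = 1.3863 - 1.3108 = 0.0755 nats

This redundancy represents potential for compression: the source could be compressed by 0.0755 nats per symbol.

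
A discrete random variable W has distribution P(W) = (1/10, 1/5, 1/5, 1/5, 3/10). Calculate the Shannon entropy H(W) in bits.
2.2464 bits

Shannon entropy is H(X) = -Σ p(x) log p(x).

For P = (1/10, 1/5, 1/5, 1/5, 3/10):
H = -1/10 × log_2(1/10) -1/5 × log_2(1/5) -1/5 × log_2(1/5) -1/5 × log_2(1/5) -3/10 × log_2(3/10)
H = 2.2464 bits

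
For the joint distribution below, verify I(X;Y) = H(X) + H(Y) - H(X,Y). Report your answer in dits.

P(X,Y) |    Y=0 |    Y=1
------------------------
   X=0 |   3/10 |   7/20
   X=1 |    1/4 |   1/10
I(X;Y) = 0.0131 dits

Mutual information has multiple equivalent forms:
- I(X;Y) = H(X) - H(X|Y)
- I(X;Y) = H(Y) - H(Y|X)
- I(X;Y) = H(X) + H(Y) - H(X,Y)

Computing all quantities:
H(X) = 0.2812, H(Y) = 0.2989, H(X,Y) = 0.5670
H(X|Y) = 0.2681, H(Y|X) = 0.2858

Verification:
H(X) - H(X|Y) = 0.2812 - 0.2681 = 0.0131
H(Y) - H(Y|X) = 0.2989 - 0.2858 = 0.0131
H(X) + H(Y) - H(X,Y) = 0.2812 + 0.2989 - 0.5670 = 0.0131

All forms give I(X;Y) = 0.0131 dits. ✓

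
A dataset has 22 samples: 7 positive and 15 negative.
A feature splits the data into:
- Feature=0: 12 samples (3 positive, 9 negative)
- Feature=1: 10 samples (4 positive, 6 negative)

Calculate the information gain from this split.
0.0185 bits

Information Gain = H(Y) - H(Y|Feature)

Before split:
P(positive) = 7/22 = 0.3182
H(Y) = 0.9024 bits

After split:
Feature=0: H = 0.8113 bits (weight = 12/22)
Feature=1: H = 0.9710 bits (weight = 10/22)
H(Y|Feature) = (12/22)×0.8113 + (10/22)×0.9710 = 0.8839 bits

Information Gain = 0.9024 - 0.8839 = 0.0185 bits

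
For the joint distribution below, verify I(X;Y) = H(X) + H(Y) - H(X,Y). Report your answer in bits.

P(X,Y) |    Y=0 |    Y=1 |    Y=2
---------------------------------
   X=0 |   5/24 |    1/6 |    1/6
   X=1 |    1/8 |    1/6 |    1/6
I(X;Y) = 0.0102 bits

Mutual information has multiple equivalent forms:
- I(X;Y) = H(X) - H(X|Y)
- I(X;Y) = H(Y) - H(Y|X)
- I(X;Y) = H(X) + H(Y) - H(X,Y)

Computing all quantities:
H(X) = 0.9950, H(Y) = 1.5850, H(X,Y) = 2.5698
H(X|Y) = 0.9848, H(Y|X) = 1.5748

Verification:
H(X) - H(X|Y) = 0.9950 - 0.9848 = 0.0102
H(Y) - H(Y|X) = 1.5850 - 1.5748 = 0.0102
H(X) + H(Y) - H(X,Y) = 0.9950 + 1.5850 - 2.5698 = 0.0102

All forms give I(X;Y) = 0.0102 bits. ✓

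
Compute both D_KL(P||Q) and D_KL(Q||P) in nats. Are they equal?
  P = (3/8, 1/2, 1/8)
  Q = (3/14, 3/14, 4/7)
D_KL(P||Q) = 0.4435, D_KL(Q||P) = 0.5670

KL divergence is not symmetric: D_KL(P||Q) ≠ D_KL(Q||P) in general.

D_KL(P||Q) = 0.4435 nats
D_KL(Q||P) = 0.5670 nats

No, they are not equal!

This asymmetry is why KL divergence is not a true distance metric.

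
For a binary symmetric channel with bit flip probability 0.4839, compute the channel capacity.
0.0007 bits

For a binary symmetric channel (BSC) with error probability p:
Capacity C = 1 - H(p) bits per symbol

where H(p) = -p log₂(p) - (1-p) log₂(1-p) is the binary entropy function.

H(0.4839) = 0.9993 bits
C = 1 - 0.9993 = 0.0007 bits per symbol

This means we can reliably transmit up to 0.0007 bits of information per channel use.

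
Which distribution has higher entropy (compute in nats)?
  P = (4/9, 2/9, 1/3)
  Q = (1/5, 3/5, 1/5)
P

Computing entropies in nats:
H(P) = 1.0609
H(Q) = 0.9503

Distribution P has higher entropy.

Intuition: The distribution closer to uniform (more spread out) has higher entropy.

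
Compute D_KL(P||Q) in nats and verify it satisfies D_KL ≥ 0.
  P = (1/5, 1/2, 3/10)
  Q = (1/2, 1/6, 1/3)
0.3344 nats

KL divergence satisfies the Gibbs inequality: D_KL(P||Q) ≥ 0 for all distributions P, Q.

D_KL(P||Q) = Σ p(x) log(p(x)/q(x))
Term by term:
  x=0: 1/5 × log_e[(1/5)/(1/2)] = -0.1833
  x=1: 1/2 × log_e[(1/2)/(1/6)] = 0.5493
  x=2: 3/10 × log_e[(3/10)/(1/3)] = -0.0316
D_KL(P||Q) = 0.3344 nats

D_KL(P||Q) = 0.3344 ≥ 0 ✓

This non-negativity is a fundamental property: relative entropy cannot be negative because it measures how different Q is from P.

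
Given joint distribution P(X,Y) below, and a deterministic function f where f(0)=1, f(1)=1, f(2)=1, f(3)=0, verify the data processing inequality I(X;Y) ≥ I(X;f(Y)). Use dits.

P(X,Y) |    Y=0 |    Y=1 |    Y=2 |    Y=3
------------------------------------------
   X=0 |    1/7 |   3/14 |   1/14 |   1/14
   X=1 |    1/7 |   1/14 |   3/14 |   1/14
I(X;Y) = 0.0325, I(X;f(Y)) = 0.0000, inequality holds: 0.0325 ≥ 0.0000

Data Processing Inequality: For any Markov chain X → Y → Z, we have I(X;Y) ≥ I(X;Z).

Here Z = f(Y) is a deterministic function of Y, forming X → Y → Z.

Original I(X;Y) = 0.0325 dits

After applying f:
P(X,Z) where Z=f(Y):
- P(X,Z=0) = P(X,Y=3)
- P(X,Z=1) = P(X,Y=0) + P(X,Y=1) + P(X,Y=2)

I(X;Z) = I(X;f(Y)) = 0.0000 dits

Verification: 0.0325 ≥ 0.0000 ✓

Information cannot be created by processing; the function f can only lose information about X.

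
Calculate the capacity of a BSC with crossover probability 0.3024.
0.1158 bits

For a binary symmetric channel (BSC) with error probability p:
Capacity C = 1 - H(p) bits per symbol

where H(p) = -p log₂(p) - (1-p) log₂(1-p) is the binary entropy function.

H(0.3024) = 0.8842 bits
C = 1 - 0.8842 = 0.1158 bits per symbol

This means we can reliably transmit up to 0.1158 bits of information per channel use.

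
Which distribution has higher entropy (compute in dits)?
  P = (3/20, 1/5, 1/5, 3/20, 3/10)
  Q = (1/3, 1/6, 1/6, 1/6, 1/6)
P

Computing entropies in dits:
H(P) = 0.6836
H(Q) = 0.6778

Distribution P has higher entropy.

Intuition: The distribution closer to uniform (more spread out) has higher entropy.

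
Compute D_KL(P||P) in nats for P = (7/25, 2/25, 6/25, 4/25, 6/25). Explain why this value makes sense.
0.0000 nats

KL divergence satisfies the Gibbs inequality: D_KL(P||Q) ≥ 0 for all distributions P, Q.

D_KL(P||Q) = Σ p(x) log(p(x)/q(x))
Each term is p(x) × log_e(p(x)/p(x)) = p(x) × log_e(1) = 0, so the sum is 0.
D_KL(P||Q) = 0.0000 nats

When P = Q, the KL divergence is exactly 0, as there is no 'divergence' between identical distributions.

This non-negativity is a fundamental property: relative entropy cannot be negative because it measures how different Q is from P.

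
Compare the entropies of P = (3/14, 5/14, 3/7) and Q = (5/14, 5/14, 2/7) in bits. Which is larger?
Q

Computing entropies in bits:
H(P) = 1.5306
H(Q) = 1.5774

Distribution Q has higher entropy.

Intuition: The distribution closer to uniform (more spread out) has higher entropy.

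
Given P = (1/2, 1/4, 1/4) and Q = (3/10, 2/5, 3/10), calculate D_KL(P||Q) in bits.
0.1332 bits

KL divergence: D_KL(P||Q) = Σ p(x) log(p(x)/q(x))

Computing term by term:
  x=0: 1/2 × log_2[(1/2)/(3/10)] = 1/2 × 0.7370 = 0.3685
  x=1: 1/4 × log_2[(1/4)/(2/5)] = 1/4 × -0.6781 = -0.1695
  x=2: 1/4 × log_2[(1/4)/(3/10)] = 1/4 × -0.2630 = -0.0658

D_KL(P||Q) = 0.1332 bits

Note: KL divergence is always non-negative and equals 0 iff P = Q.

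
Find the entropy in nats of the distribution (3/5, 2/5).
0.6730 nats

Shannon entropy is H(X) = -Σ p(x) log p(x).

For P = (3/5, 2/5):
H = -3/5 × log_e(3/5) -2/5 × log_e(2/5)
H = 0.6730 nats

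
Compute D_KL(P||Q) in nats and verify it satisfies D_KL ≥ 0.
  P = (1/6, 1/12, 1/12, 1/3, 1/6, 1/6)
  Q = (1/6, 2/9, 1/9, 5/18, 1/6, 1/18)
0.1382 nats

KL divergence satisfies the Gibbs inequality: D_KL(P||Q) ≥ 0 for all distributions P, Q.

D_KL(P||Q) = Σ p(x) log(p(x)/q(x))
Term by term:
  x=0: 1/6 × log_e[(1/6)/(1/6)] = 0.0000
  x=1: 1/12 × log_e[(1/12)/(2/9)] = -0.0817
  x=2: 1/12 × log_e[(1/12)/(1/9)] = -0.0240
  x=3: 1/3 × log_e[(1/3)/(5/18)] = 0.0608
  x=4: 1/6 × log_e[(1/6)/(1/6)] = 0.0000
  x=5: 1/6 × log_e[(1/6)/(1/18)] = 0.1831
D_KL(P||Q) = 0.1382 nats

D_KL(P||Q) = 0.1382 ≥ 0 ✓

This non-negativity is a fundamental property: relative entropy cannot be negative because it measures how different Q is from P.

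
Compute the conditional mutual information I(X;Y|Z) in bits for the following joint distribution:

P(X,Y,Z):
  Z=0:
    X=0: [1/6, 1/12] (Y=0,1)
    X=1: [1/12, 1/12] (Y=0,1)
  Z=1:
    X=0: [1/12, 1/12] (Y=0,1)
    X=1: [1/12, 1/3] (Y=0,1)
0.0443 bits

Conditional mutual information: I(X;Y|Z) = H(X|Z) + H(Y|Z) - H(X,Y|Z)

H(Z) = 0.9799
H(X,Z) = 1.8879 → H(X|Z) = 0.9080
H(Y,Z) = 1.8879 → H(Y|Z) = 0.9080
H(X,Y,Z) = 2.7516 → H(X,Y|Z) = 1.7718

I(X;Y|Z) = 0.9080 + 0.9080 - 1.7718 = 0.0443 bits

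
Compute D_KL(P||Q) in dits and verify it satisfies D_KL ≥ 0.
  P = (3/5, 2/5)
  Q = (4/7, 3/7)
0.0007 dits

KL divergence satisfies the Gibbs inequality: D_KL(P||Q) ≥ 0 for all distributions P, Q.

D_KL(P||Q) = Σ p(x) log(p(x)/q(x))
Term by term:
  x=0: 3/5 × log_10[(3/5)/(4/7)] = 0.0127
  x=1: 2/5 × log_10[(2/5)/(3/7)] = -0.0120
D_KL(P||Q) = 0.0007 dits

D_KL(P||Q) = 0.0007 ≥ 0 ✓

This non-negativity is a fundamental property: relative entropy cannot be negative because it measures how different Q is from P.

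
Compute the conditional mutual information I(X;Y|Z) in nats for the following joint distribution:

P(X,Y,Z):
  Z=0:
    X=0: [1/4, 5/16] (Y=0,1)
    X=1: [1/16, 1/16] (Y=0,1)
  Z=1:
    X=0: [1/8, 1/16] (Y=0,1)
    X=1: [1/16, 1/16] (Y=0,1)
0.0050 nats

Conditional mutual information: I(X;Y|Z) = H(X|Z) + H(Y|Z) - H(X,Y|Z)

H(Z) = 0.6211
H(X,Z) = 1.1574 → H(X|Z) = 0.5363
H(Y,Z) = 1.3051 → H(Y|Z) = 0.6840
H(X,Y,Z) = 1.8364 → H(X,Y|Z) = 1.2153

I(X;Y|Z) = 0.5363 + 0.6840 - 1.2153 = 0.0050 nats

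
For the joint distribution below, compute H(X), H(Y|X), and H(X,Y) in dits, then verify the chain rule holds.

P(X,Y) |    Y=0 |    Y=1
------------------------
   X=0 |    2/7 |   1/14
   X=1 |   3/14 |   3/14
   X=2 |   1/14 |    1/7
H(X,Y) = 0.7266, H(X) = 0.4608, H(Y|X) = 0.2659 (all in dits)

Chain rule: H(X,Y) = H(X) + H(Y|X)

Left side — joint entropy directly:
H(X,Y) = -Σ p(x,y) log p(x,y) = 0.7266 dits

Right side — compute H(Y|X) from the conditional distributions:
P(X) = (5/14, 3/7, 3/14), so H(X) = 0.4608 dits
H(Y|X) = Σ_x P(X=x) · H(Y|X=x):
  P(Y|X=0) = (4/5, 1/5), H(Y|X=0) = 0.2173, weight P(X=0) = 5/14
  P(Y|X=1) = (1/2, 1/2), H(Y|X=1) = 0.3010, weight P(X=1) = 3/7
  P(Y|X=2) = (1/3, 2/3), H(Y|X=2) = 0.2764, weight P(X=2) = 3/14
H(Y|X) = 0.2659 dits

H(X) + H(Y|X) = 0.4608 + 0.2659 = 0.7266 dits

Both sides equal 0.7266 dits. ✓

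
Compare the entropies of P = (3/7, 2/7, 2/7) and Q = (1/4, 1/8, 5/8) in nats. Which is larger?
P

Computing entropies in nats:
H(P) = 1.0790
H(Q) = 0.9003

Distribution P has higher entropy.

Intuition: The distribution closer to uniform (more spread out) has higher entropy.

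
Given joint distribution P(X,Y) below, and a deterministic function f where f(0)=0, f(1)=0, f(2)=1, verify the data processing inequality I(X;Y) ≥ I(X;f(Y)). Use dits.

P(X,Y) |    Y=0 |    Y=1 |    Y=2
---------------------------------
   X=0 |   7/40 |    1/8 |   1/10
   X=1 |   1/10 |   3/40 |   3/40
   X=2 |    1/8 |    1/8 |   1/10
I(X;Y) = 0.0014, I(X;f(Y)) = 0.0005, inequality holds: 0.0014 ≥ 0.0005

Data Processing Inequality: For any Markov chain X → Y → Z, we have I(X;Y) ≥ I(X;Z).

Here Z = f(Y) is a deterministic function of Y, forming X → Y → Z.

Original I(X;Y) = 0.0014 dits

After applying f:
P(X,Z) where Z=f(Y):
- P(X,Z=0) = P(X,Y=0) + P(X,Y=1)
- P(X,Z=1) = P(X,Y=2)

I(X;Z) = I(X;f(Y)) = 0.0005 dits

Verification: 0.0014 ≥ 0.0005 ✓

Information cannot be created by processing; the function f can only lose information about X.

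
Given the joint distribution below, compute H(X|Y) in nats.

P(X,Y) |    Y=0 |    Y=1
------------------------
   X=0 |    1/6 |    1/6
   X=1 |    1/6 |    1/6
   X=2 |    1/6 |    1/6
1.0986 nats

Using the chain rule: H(X|Y) = H(X,Y) - H(Y)

First, compute H(X,Y) = 1.7918 nats

Marginal P(Y) = (1/2, 1/2)
H(Y) = 0.6931 nats

H(X|Y) = H(X,Y) - H(Y) = 1.7918 - 0.6931 = 1.0986 nats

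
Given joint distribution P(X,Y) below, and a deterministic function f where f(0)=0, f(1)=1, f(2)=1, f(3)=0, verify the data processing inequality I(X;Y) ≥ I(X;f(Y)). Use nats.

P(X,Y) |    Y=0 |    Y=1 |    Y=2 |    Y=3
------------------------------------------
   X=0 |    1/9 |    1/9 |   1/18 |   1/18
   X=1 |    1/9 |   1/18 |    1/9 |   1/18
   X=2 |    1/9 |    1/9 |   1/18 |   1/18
I(X;Y) = 0.0252, I(X;f(Y)) = 0.0000, inequality holds: 0.0252 ≥ 0.0000

Data Processing Inequality: For any Markov chain X → Y → Z, we have I(X;Y) ≥ I(X;Z).

Here Z = f(Y) is a deterministic function of Y, forming X → Y → Z.

Original I(X;Y) = 0.0252 nats

After applying f:
P(X,Z) where Z=f(Y):
- P(X,Z=0) = P(X,Y=0) + P(X,Y=3)
- P(X,Z=1) = P(X,Y=1) + P(X,Y=2)

I(X;Z) = I(X;f(Y)) = 0.0000 nats

Verification: 0.0252 ≥ 0.0000 ✓

Information cannot be created by processing; the function f can only lose information about X.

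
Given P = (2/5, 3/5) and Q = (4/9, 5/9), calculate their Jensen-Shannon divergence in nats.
0.0010 nats

Jensen-Shannon divergence is:
JSD(P||Q) = 0.5 × D_KL(P||M) + 0.5 × D_KL(Q||M)
where M = 0.5 × (P + Q) is the mixture distribution.

M = 0.5 × (2/5, 3/5) + 0.5 × (4/9, 5/9) = (0.422222, 0.577778)

D_KL(P||M) = 0.0010 nats
D_KL(Q||M) = 0.0010 nats

JSD(P||Q) = 0.5 × 0.0010 + 0.5 × 0.0010 = 0.0010 nats

Unlike KL divergence, JSD is symmetric and bounded: 0 ≤ JSD ≤ log(2).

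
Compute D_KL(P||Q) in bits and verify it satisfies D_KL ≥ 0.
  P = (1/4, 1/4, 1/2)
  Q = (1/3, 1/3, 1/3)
0.0850 bits

KL divergence satisfies the Gibbs inequality: D_KL(P||Q) ≥ 0 for all distributions P, Q.

D_KL(P||Q) = Σ p(x) log(p(x)/q(x))
Term by term:
  x=0: 1/4 × log_2[(1/4)/(1/3)] = -0.1038
  x=1: 1/4 × log_2[(1/4)/(1/3)] = -0.1038
  x=2: 1/2 × log_2[(1/2)/(1/3)] = 0.2925
D_KL(P||Q) = 0.0850 bits

D_KL(P||Q) = 0.0850 ≥ 0 ✓

This non-negativity is a fundamental property: relative entropy cannot be negative because it measures how different Q is from P.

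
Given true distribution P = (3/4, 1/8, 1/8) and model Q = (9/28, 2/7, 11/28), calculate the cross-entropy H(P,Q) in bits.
1.6225 bits

Cross-entropy: H(P,Q) = -Σ p(x) log q(x)

Alternatively: H(P,Q) = H(P) + D_KL(P||Q)
H(P) = 1.0613 bits
D_KL(P||Q) = 0.5612 bits

H(P,Q) = 1.0613 + 0.5612 = 1.6225 bits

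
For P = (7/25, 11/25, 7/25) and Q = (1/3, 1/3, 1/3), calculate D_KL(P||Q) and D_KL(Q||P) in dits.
D_KL(P||Q) = 0.0106, D_KL(Q||P) = 0.0103

KL divergence is not symmetric: D_KL(P||Q) ≠ D_KL(Q||P) in general.

D_KL(P||Q) = 0.0106 dits
D_KL(Q||P) = 0.0103 dits

No, they are not equal!

This asymmetry is why KL divergence is not a true distance metric.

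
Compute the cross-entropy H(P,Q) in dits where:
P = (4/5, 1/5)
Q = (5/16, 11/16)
0.4367 dits

Cross-entropy: H(P,Q) = -Σ p(x) log q(x)

Alternatively: H(P,Q) = H(P) + D_KL(P||Q)
H(P) = 0.2173 dits
D_KL(P||Q) = 0.2193 dits

H(P,Q) = 0.2173 + 0.2193 = 0.4367 dits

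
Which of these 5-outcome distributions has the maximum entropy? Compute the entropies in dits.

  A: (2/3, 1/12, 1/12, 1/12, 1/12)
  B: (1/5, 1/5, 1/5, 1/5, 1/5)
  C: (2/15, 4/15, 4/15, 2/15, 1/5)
B

For a discrete distribution over n outcomes, entropy is maximized by the uniform distribution.

Computing entropies:
H(A) = 0.4771 dits
H(B) = 0.6990 dits
H(C) = 0.6793 dits

The uniform distribution (where all probabilities equal 1/5) achieves the maximum entropy of log_10(5) = 0.6990 dits.

Distribution B has the highest entropy.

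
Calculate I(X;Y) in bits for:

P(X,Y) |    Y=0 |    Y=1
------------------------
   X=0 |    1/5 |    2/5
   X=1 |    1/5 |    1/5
0.0200 bits

Mutual information: I(X;Y) = H(X) + H(Y) - H(X,Y)

Marginals:
P(X) = (3/5, 2/5), H(X) = 0.9710 bits
P(Y) = (2/5, 3/5), H(Y) = 0.9710 bits

Joint entropy: H(X,Y) = 1.9219 bits

I(X;Y) = 0.9710 + 0.9710 - 1.9219 = 0.0200 bits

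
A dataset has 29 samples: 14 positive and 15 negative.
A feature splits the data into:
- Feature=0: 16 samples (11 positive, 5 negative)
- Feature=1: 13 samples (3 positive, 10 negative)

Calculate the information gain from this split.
0.1554 bits

Information Gain = H(Y) - H(Y|Feature)

Before split:
P(positive) = 14/29 = 0.4828
H(Y) = 0.9991 bits

After split:
Feature=0: H = 0.8960 bits (weight = 16/29)
Feature=1: H = 0.7793 bits (weight = 13/29)
H(Y|Feature) = (16/29)×0.8960 + (13/29)×0.7793 = 0.8437 bits

Information Gain = 0.9991 - 0.8437 = 0.1554 bits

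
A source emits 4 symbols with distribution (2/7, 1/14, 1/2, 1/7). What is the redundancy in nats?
0.2153 nats

Redundancy measures how far a source is from maximum entropy:
R = H_max - H(X)

Maximum entropy for 4 symbols: H_max = log_e(4) = 1.3863 nats
Actual entropy: H(X) = 1.1710 nats
Redundancy: R = 1.3863 - 1.1710 = 0.2153 nats

This redundancy represents potential for compression: the source could be compressed by 0.2153 nats per symbol.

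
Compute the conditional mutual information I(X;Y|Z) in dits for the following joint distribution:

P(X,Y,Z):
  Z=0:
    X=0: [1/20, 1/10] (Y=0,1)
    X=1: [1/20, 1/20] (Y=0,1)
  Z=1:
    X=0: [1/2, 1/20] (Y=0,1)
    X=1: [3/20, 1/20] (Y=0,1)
0.0078 dits

Conditional mutual information: I(X;Y|Z) = H(X|Z) + H(Y|Z) - H(X,Y|Z)

H(Z) = 0.2442
H(X,Z) = 0.5062 → H(X|Z) = 0.2620
H(Y,Z) = 0.4452 → H(Y|Z) = 0.2010
H(X,Y,Z) = 0.6994 → H(X,Y|Z) = 0.4551

I(X;Y|Z) = 0.2620 + 0.2010 - 0.4551 = 0.0078 dits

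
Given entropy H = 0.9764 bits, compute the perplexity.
1.9675

Perplexity is 2^H (or exp(H) for natural log).

H = 0.9764 bits
Perplexity = 2^0.9764 = 1.9675

Interpretation: The model's uncertainty is equivalent to choosing uniformly among 2.0 options.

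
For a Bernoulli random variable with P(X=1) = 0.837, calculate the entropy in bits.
0.6414 bits

The binary entropy function is:
H(p) = -p log(p) - (1-p) log(1-p)

H(0.837) = -0.837 × log_2(0.837) - 0.163 × log_2(0.163)
H(0.837) = 0.6414 bits

Note: Binary entropy is maximized at p=0.5 (H=1 bit) and minimized at p=0 or p=1 (H=0).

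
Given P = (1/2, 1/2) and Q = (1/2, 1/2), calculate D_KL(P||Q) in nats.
0.0000 nats

KL divergence: D_KL(P||Q) = Σ p(x) log(p(x)/q(x))

Computing term by term:
  x=0: 1/2 × log_e[(1/2)/(1/2)] = 1/2 × 0.0000 = 0.0000
  x=1: 1/2 × log_e[(1/2)/(1/2)] = 1/2 × 0.0000 = 0.0000

D_KL(P||Q) = 0.0000 nats

Note: KL divergence is always non-negative and equals 0 iff P = Q.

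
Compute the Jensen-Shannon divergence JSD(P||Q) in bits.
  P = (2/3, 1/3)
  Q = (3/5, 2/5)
0.0035 bits

Jensen-Shannon divergence is:
JSD(P||Q) = 0.5 × D_KL(P||M) + 0.5 × D_KL(Q||M)
where M = 0.5 × (P + Q) is the mixture distribution.

M = 0.5 × (2/3, 1/3) + 0.5 × (3/5, 2/5) = (19/30, 11/30)

D_KL(P||M) = 0.0035 bits
D_KL(Q||M) = 0.0034 bits

JSD(P||Q) = 0.5 × 0.0035 + 0.5 × 0.0034 = 0.0035 bits

Unlike KL divergence, JSD is symmetric and bounded: 0 ≤ JSD ≤ log(2).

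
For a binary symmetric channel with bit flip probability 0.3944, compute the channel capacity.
0.0324 bits

For a binary symmetric channel (BSC) with error probability p:
Capacity C = 1 - H(p) bits per symbol

where H(p) = -p log₂(p) - (1-p) log₂(1-p) is the binary entropy function.

H(0.3944) = 0.9676 bits
C = 1 - 0.9676 = 0.0324 bits per symbol

This means we can reliably transmit up to 0.0324 bits of information per channel use.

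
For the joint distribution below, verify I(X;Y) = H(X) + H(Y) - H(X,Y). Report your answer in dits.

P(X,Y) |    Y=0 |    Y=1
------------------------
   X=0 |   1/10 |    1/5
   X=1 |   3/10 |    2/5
I(X;Y) = 0.0017 dits

Mutual information has multiple equivalent forms:
- I(X;Y) = H(X) - H(X|Y)
- I(X;Y) = H(Y) - H(Y|X)
- I(X;Y) = H(X) + H(Y) - H(X,Y)

Computing all quantities:
H(X) = 0.2653, H(Y) = 0.2923, H(X,Y) = 0.5558
H(X|Y) = 0.2635, H(Y|X) = 0.2905

Verification:
H(X) - H(X|Y) = 0.2653 - 0.2635 = 0.0017
H(Y) - H(Y|X) = 0.2923 - 0.2905 = 0.0017
H(X) + H(Y) - H(X,Y) = 0.2653 + 0.2923 - 0.5558 = 0.0017

All forms give I(X;Y) = 0.0017 dits. ✓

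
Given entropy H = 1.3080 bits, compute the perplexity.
2.4760

Perplexity is 2^H (or exp(H) for natural log).

H = 1.3080 bits
Perplexity = 2^1.3080 = 2.4760

Interpretation: The model's uncertainty is equivalent to choosing uniformly among 2.5 options.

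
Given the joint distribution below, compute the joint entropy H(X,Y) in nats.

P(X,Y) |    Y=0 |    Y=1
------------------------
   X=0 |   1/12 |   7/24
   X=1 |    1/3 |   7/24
1.2920 nats

Joint entropy is H(X,Y) = -Σ_{x,y} p(x,y) log p(x,y).

Summing over all non-zero entries:
H(X,Y) = -[1/12·log_e(1/12) + 7/24·log_e(7/24) + 1/3·log_e(1/3) + 7/24·log_e(7/24)]
H(X,Y) = 1.2920 nats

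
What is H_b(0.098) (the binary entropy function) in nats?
0.3207 nats

The binary entropy function is:
H(p) = -p log(p) - (1-p) log(1-p)

H(0.098) = -0.098 × log_e(0.098) - 0.902 × log_e(0.902)
H(0.098) = 0.3207 nats

Note: Binary entropy is maximized at p=0.5 (H=1 bit) and minimized at p=0 or p=1 (H=0).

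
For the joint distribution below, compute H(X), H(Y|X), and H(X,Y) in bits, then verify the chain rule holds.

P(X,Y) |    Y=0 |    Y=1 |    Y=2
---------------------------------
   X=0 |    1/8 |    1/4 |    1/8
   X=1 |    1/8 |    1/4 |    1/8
H(X,Y) = 2.5000, H(X) = 1.0000, H(Y|X) = 1.5000 (all in bits)

Chain rule: H(X,Y) = H(X) + H(Y|X)

Left side — joint entropy directly:
H(X,Y) = -Σ p(x,y) log p(x,y) = 2.5000 bits

Right side — compute H(Y|X) from the conditional distributions:
P(X) = (1/2, 1/2), so H(X) = 1.0000 bits
H(Y|X) = Σ_x P(X=x) · H(Y|X=x):
  P(Y|X=0) = (1/4, 1/2, 1/4), H(Y|X=0) = 1.5000, weight P(X=0) = 1/2
  P(Y|X=1) = (1/4, 1/2, 1/4), H(Y|X=1) = 1.5000, weight P(X=1) = 1/2
H(Y|X) = 1.5000 bits

H(X) + H(Y|X) = 1.0000 + 1.5000 = 2.5000 bits

Both sides equal 2.5000 bits. ✓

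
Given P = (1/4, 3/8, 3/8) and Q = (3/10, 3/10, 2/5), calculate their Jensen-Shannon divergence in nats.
0.0034 nats

Jensen-Shannon divergence is:
JSD(P||Q) = 0.5 × D_KL(P||M) + 0.5 × D_KL(Q||M)
where M = 0.5 × (P + Q) is the mixture distribution.

M = 0.5 × (1/4, 3/8, 3/8) + 0.5 × (3/10, 3/10, 2/5) = (11/40, 0.3375, 0.3875)

D_KL(P||M) = 0.0034 nats
D_KL(Q||M) = 0.0035 nats

JSD(P||Q) = 0.5 × 0.0034 + 0.5 × 0.0035 = 0.0034 nats

Unlike KL divergence, JSD is symmetric and bounded: 0 ≤ JSD ≤ log(2).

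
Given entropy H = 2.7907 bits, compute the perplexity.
6.9197

Perplexity is 2^H (or exp(H) for natural log).

H = 2.7907 bits
Perplexity = 2^2.7907 = 6.9197

Interpretation: The model's uncertainty is equivalent to choosing uniformly among 6.9 options.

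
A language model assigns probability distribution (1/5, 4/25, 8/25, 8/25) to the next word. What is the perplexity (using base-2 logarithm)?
3.8356

Perplexity is 2^H (or exp(H) for natural log).

First, H = -Σ p log p = 1.9395 bits
Perplexity = 2^1.9395 = 3.8356

Interpretation: The model's uncertainty is equivalent to choosing uniformly among 3.8 options.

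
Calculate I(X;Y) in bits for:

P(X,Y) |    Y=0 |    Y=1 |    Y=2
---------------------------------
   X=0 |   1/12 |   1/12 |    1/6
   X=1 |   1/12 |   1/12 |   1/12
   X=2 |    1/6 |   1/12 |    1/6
0.0242 bits

Mutual information: I(X;Y) = H(X) + H(Y) - H(X,Y)

Marginals:
P(X) = (1/3, 1/4, 5/12), H(X) = 1.5546 bits
P(Y) = (1/3, 1/4, 5/12), H(Y) = 1.5546 bits

Joint entropy: H(X,Y) = 3.0850 bits

I(X;Y) = 1.5546 + 1.5546 - 3.0850 = 0.0242 bits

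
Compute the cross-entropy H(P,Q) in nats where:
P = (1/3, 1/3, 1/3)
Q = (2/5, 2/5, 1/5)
1.1473 nats

Cross-entropy: H(P,Q) = -Σ p(x) log q(x)

Alternatively: H(P,Q) = H(P) + D_KL(P||Q)
H(P) = 1.0986 nats
D_KL(P||Q) = 0.0487 nats

H(P,Q) = 1.0986 + 0.0487 = 1.1473 nats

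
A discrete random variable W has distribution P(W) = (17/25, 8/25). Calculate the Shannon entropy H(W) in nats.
0.6269 nats

Shannon entropy is H(X) = -Σ p(x) log p(x).

For P = (17/25, 8/25):
H = -17/25 × log_e(17/25) -8/25 × log_e(8/25)
H = 0.6269 nats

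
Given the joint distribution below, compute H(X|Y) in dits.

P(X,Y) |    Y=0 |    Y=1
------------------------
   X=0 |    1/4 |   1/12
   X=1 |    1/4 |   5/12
0.2484 dits

Using the chain rule: H(X|Y) = H(X,Y) - H(Y)

First, compute H(X,Y) = 0.5494 dits

Marginal P(Y) = (1/2, 1/2)
H(Y) = 0.3010 dits

H(X|Y) = H(X,Y) - H(Y) = 0.5494 - 0.3010 = 0.2484 dits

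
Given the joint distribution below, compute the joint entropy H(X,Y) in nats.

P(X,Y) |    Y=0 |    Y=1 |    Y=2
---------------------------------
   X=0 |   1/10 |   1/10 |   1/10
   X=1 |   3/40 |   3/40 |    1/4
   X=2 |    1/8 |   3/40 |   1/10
2.1103 nats

Joint entropy is H(X,Y) = -Σ_{x,y} p(x,y) log p(x,y).

Summing over all non-zero entries:
H(X,Y) = -[1/10·log_e(1/10) + 1/10·log_e(1/10) + 1/10·log_e(1/10) + 3/40·log_e(3/40) + 3/40·log_e(3/40) + 1/4·log_e(1/4) + 1/8·log_e(1/8) + 3/40·log_e(3/40) + 1/10·log_e(1/10)]
H(X,Y) = 2.1103 nats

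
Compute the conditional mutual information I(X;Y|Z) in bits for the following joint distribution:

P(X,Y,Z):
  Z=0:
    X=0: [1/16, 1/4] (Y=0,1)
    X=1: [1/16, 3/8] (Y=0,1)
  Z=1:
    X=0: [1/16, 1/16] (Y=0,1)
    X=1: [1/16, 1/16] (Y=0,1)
0.0031 bits

Conditional mutual information: I(X;Y|Z) = H(X|Z) + H(Y|Z) - H(X,Y|Z)

H(Z) = 0.8113
H(X,Z) = 1.7962 → H(X|Z) = 0.9849
H(Y,Z) = 1.5488 → H(Y|Z) = 0.7375
H(X,Y,Z) = 2.5306 → H(X,Y|Z) = 1.7194

I(X;Y|Z) = 0.9849 + 0.7375 - 1.7194 = 0.0031 bits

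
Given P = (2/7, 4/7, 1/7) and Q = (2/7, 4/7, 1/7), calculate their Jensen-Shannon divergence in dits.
0.0000 dits

Jensen-Shannon divergence is:
JSD(P||Q) = 0.5 × D_KL(P||M) + 0.5 × D_KL(Q||M)
where M = 0.5 × (P + Q) is the mixture distribution.

M = 0.5 × (2/7, 4/7, 1/7) + 0.5 × (2/7, 4/7, 1/7) = (2/7, 4/7, 1/7)

D_KL(P||M) = 0.0000 dits
D_KL(Q||M) = 0.0000 dits

JSD(P||Q) = 0.5 × 0.0000 + 0.5 × 0.0000 = 0.0000 dits

Unlike KL divergence, JSD is symmetric and bounded: 0 ≤ JSD ≤ log(2).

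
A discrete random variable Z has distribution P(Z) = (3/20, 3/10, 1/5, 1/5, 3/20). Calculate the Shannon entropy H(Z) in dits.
0.6836 dits

Shannon entropy is H(X) = -Σ p(x) log p(x).

For P = (3/20, 3/10, 1/5, 1/5, 3/20):
H = -3/20 × log_10(3/20) -3/10 × log_10(3/10) -1/5 × log_10(1/5) -1/5 × log_10(1/5) -3/20 × log_10(3/20)
H = 0.6836 dits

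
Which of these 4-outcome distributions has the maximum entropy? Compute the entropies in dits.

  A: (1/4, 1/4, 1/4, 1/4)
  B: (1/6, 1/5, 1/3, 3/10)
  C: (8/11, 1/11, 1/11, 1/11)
A

For a discrete distribution over n outcomes, entropy is maximized by the uniform distribution.

Computing entropies:
H(A) = 0.6021 dits
H(B) = 0.5854 dits
H(C) = 0.3846 dits

The uniform distribution (where all probabilities equal 1/4) achieves the maximum entropy of log_10(4) = 0.6021 dits.

Distribution A has the highest entropy.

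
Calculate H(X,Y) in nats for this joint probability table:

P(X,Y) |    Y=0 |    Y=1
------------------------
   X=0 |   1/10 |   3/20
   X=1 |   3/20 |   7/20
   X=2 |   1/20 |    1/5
1.6385 nats

Joint entropy is H(X,Y) = -Σ_{x,y} p(x,y) log p(x,y).

Summing over all non-zero entries:
H(X,Y) = -[1/10·log_e(1/10) + 3/20·log_e(3/20) + 3/20·log_e(3/20) + 7/20·log_e(7/20) + 1/20·log_e(1/20) + 1/5·log_e(1/5)]
H(X,Y) = 1.6385 nats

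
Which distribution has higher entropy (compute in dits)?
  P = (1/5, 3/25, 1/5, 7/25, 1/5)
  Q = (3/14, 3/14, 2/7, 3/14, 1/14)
P

Computing entropies in dits:
H(P) = 0.6847
H(Q) = 0.6674

Distribution P has higher entropy.

Intuition: The distribution closer to uniform (more spread out) has higher entropy.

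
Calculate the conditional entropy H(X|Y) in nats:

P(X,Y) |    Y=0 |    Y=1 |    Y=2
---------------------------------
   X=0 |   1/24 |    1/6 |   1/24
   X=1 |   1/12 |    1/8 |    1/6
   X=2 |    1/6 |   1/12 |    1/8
1.0013 nats

Using the chain rule: H(X|Y) = H(X,Y) - H(Y)

First, compute H(X,Y) = 2.0947 nats

Marginal P(Y) = (7/24, 3/8, 1/3)
H(Y) = 1.0934 nats

H(X|Y) = H(X,Y) - H(Y) = 2.0947 - 1.0934 = 1.0013 nats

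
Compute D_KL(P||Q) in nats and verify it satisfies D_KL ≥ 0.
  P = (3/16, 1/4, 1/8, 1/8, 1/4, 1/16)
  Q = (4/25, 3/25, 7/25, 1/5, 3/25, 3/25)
0.1964 nats

KL divergence satisfies the Gibbs inequality: D_KL(P||Q) ≥ 0 for all distributions P, Q.

D_KL(P||Q) = Σ p(x) log(p(x)/q(x))
Term by term:
  x=0: 3/16 × log_e[(3/16)/(4/25)] = 0.0297
  x=1: 1/4 × log_e[(1/4)/(3/25)] = 0.1835
  x=2: 1/8 × log_e[(1/8)/(7/25)] = -0.1008
  x=3: 1/8 × log_e[(1/8)/(1/5)] = -0.0588
  x=4: 1/4 × log_e[(1/4)/(3/25)] = 0.1835
  x=5: 1/16 × log_e[(1/16)/(3/25)] = -0.0408
D_KL(P||Q) = 0.1964 nats

D_KL(P||Q) = 0.1964 ≥ 0 ✓

This non-negativity is a fundamental property: relative entropy cannot be negative because it measures how different Q is from P.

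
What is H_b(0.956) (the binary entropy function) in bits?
0.2603 bits

The binary entropy function is:
H(p) = -p log(p) - (1-p) log(1-p)

H(0.956) = -0.956 × log_2(0.956) - 0.044 × log_2(0.044)
H(0.956) = 0.2603 bits

Note: Binary entropy is maximized at p=0.5 (H=1 bit) and minimized at p=0 or p=1 (H=0).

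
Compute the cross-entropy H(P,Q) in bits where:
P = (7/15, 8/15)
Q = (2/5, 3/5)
1.0099 bits

Cross-entropy: H(P,Q) = -Σ p(x) log q(x)

Alternatively: H(P,Q) = H(P) + D_KL(P||Q)
H(P) = 0.9968 bits
D_KL(P||Q) = 0.0132 bits

H(P,Q) = 0.9968 + 0.0132 = 1.0099 bits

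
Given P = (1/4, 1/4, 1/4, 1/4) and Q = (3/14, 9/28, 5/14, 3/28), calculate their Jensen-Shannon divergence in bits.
0.0323 bits

Jensen-Shannon divergence is:
JSD(P||Q) = 0.5 × D_KL(P||M) + 0.5 × D_KL(Q||M)
where M = 0.5 × (P + Q) is the mixture distribution.

M = 0.5 × (1/4, 1/4, 1/4, 1/4) + 0.5 × (3/14, 9/28, 5/14, 3/28) = (0.232143, 2/7, 0.303571, 5/28)

D_KL(P||M) = 0.0299 bits
D_KL(Q||M) = 0.0347 bits

JSD(P||Q) = 0.5 × 0.0299 + 0.5 × 0.0347 = 0.0323 bits

Unlike KL divergence, JSD is symmetric and bounded: 0 ≤ JSD ≤ log(2).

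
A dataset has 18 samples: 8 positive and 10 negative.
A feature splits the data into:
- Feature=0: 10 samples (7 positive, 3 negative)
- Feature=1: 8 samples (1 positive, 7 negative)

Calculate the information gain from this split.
0.2599 bits

Information Gain = H(Y) - H(Y|Feature)

Before split:
P(positive) = 8/18 = 0.4444
H(Y) = 0.9911 bits

After split:
Feature=0: H = 0.8813 bits (weight = 10/18)
Feature=1: H = 0.5436 bits (weight = 8/18)
H(Y|Feature) = (10/18)×0.8813 + (8/18)×0.5436 = 0.7312 bits

Information Gain = 0.9911 - 0.7312 = 0.2599 bits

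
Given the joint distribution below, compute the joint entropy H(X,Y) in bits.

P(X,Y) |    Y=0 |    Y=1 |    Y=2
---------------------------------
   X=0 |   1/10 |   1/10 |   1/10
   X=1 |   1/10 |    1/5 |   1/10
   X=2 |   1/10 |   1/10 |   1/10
3.1219 bits

Joint entropy is H(X,Y) = -Σ_{x,y} p(x,y) log p(x,y).

Summing over all non-zero entries:
H(X,Y) = -[1/10·log_2(1/10) + 1/10·log_2(1/10) + 1/10·log_2(1/10) + 1/10·log_2(1/10) + 1/5·log_2(1/5) + 1/10·log_2(1/10) + 1/10·log_2(1/10) + 1/10·log_2(1/10) + 1/10·log_2(1/10)]
H(X,Y) = 3.1219 bits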